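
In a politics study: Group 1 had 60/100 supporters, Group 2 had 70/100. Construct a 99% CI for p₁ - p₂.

p̂₁ = 0.6, p̂₂ = 0.7. Difference = -0.1. CI = (-0.273, 0.073)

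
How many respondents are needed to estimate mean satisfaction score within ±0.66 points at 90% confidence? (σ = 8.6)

n = (z*σ/E)² = (1.645×8.6/0.66)² = 459.5 → n = 460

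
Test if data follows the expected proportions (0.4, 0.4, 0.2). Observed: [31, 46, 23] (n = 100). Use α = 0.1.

Expected: [40.0, 40.0, 20.0]. χ² = 3.375. df = 2, critical = 4.605. Fail to reject H₀.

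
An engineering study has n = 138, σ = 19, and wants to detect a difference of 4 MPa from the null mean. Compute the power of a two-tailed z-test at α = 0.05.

SE = σ/√n = 19/√138 = 1.617. Non-centrality λ = d/SE = 4/1.617 = 2.473. Power ≈ Φ(λ - z_{α/2}) = Φ(2.473 - 1.96) = Φ(0.513) = 0.696.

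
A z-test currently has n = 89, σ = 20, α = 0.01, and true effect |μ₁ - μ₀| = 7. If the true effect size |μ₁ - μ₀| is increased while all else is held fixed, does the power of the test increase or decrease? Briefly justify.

Power increases: a larger true effect increases the non-centrality λ = |μ₁ - μ₀|/(σ/√n).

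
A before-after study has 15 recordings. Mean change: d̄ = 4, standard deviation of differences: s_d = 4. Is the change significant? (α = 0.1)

t = d̄/(s_d/√n) = 4/(4/√15) = 3.873. df = 14, critical t = ±1.761. Reject H₀.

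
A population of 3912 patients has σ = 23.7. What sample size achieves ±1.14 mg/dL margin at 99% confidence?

Without FPC: n₀ = (2.576×23.7/1.14)² = 2867.997. With FPC: n = n₀N/(n₀+N-1) = 1655.1 → n = 1656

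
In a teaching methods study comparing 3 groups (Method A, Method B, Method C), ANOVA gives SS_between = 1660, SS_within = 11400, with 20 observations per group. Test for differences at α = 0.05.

df_between = 2, df_within = 57. F = MS_between/MS_within = 830.0/200.0 = 4.15. F_crit ≈ 3.159. Reject H₀. At least one mean differs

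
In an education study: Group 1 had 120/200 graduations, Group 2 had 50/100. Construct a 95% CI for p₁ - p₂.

p̂₁ = 0.6, p̂₂ = 0.5. Difference = 0.1. CI = (-0.019, 0.219)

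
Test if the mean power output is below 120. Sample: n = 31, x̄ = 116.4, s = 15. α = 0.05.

t = (116.4 - 120)/(15/√31) = -1.336, df = 30. Critical t = -1.697. Fail to reject H₀.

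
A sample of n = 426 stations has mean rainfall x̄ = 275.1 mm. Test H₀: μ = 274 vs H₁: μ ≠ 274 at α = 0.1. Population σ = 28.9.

z = (x̄ - μ₀)/(σ/√n) = (275.1 - 274)/(28.9/√426) = 0.786. Critical value: ±1.645. Since |0.786| ≤ 1.645, Fail to reject H₀.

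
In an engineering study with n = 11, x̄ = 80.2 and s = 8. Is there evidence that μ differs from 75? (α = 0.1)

t = (x̄ - μ₀)/(s/√n) = (80.2 - 75)/(8/√11) = 2.156. df = 10, critical t = ±1.812. Reject H₀.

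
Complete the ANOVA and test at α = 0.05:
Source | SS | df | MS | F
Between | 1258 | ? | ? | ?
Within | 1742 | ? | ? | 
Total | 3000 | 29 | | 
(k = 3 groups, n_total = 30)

df_between = 2, df_within = 27. MS_between = 629.0, MS_within = 64.52. F = 9.749, F_crit ≈ 3.354. Reject H₀.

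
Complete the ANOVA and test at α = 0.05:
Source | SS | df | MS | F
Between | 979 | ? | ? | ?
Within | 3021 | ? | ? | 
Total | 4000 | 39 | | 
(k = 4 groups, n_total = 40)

df_between = 3, df_within = 36. MS_between = 326.33, MS_within = 83.92. F = 3.889, F_crit ≈ 2.866. Reject H₀.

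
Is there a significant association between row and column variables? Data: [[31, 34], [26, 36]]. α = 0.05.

χ² = 0.425. df = 1, critical = 3.841. Fail to reject H₀. No evidence of dependence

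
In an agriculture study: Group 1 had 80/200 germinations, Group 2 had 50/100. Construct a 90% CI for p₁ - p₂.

p̂₁ = 0.4, p̂₂ = 0.5. Difference = -0.1. CI = (-0.2, 0.0)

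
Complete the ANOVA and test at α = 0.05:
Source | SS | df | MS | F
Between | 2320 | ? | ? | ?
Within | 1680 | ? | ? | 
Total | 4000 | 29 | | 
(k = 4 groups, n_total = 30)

df_between = 3, df_within = 26. MS_between = 773.33, MS_within = 64.62. F = 11.968, F_crit ≈ 2.975. Reject H₀.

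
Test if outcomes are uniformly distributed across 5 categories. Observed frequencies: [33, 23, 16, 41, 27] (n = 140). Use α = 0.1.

Expected = 28 each. χ² = Σ(O-E)²/E = 13.0. df = 4, critical value = 7.779. Reject H₀.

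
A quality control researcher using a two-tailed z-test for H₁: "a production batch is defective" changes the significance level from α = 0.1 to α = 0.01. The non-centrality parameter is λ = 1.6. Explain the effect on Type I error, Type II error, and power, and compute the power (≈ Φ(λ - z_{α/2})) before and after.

Decreasing α from 0.1 to 0.01:
• Type I error rate decreases (α is the Type I rate by definition).
• Critical value moves from z_{α/2} = 1.645 to 2.576, so power = Φ(λ - z_{α/2}) goes from Φ(1.6 - 1.645) = 0.482 to Φ(1.6 - 2.576) = 0.165.
• Type II error rate β = 1 - power therefore increases (0.518 → 0.835).
Appropriate when false positives are costly — here, scrapping a good batch — wasted material and cost for no reason.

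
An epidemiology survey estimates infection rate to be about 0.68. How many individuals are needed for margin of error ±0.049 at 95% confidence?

n = z²p(1-p)/E² = 1.96²×0.68×0.32/0.049² = 348.2 → n = 349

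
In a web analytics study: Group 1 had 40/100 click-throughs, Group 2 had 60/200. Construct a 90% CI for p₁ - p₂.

p̂₁ = 0.4, p̂₂ = 0.3. Difference = 0.1. CI = (0.003, 0.197)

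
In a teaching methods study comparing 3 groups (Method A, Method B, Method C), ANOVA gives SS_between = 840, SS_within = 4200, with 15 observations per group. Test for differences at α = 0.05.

df_between = 2, df_within = 42. F = MS_between/MS_within = 420.0/100.0 = 4.2. F_crit ≈ 3.22. Reject H₀. At least one mean differs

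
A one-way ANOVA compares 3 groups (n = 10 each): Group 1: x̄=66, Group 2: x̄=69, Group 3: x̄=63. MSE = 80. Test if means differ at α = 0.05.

Grand mean = 66.0. SS_between = 180.0, MS_between = 90.0. F = 1.125, F_crit ≈ 3.354. Fail to reject H₀.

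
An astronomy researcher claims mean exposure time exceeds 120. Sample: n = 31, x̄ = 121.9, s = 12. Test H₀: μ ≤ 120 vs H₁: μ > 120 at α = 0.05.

t = (121.9 - 120)/(12/√31) = 0.882, df = 30. Critical t = 1.697. Fail to reject H₀.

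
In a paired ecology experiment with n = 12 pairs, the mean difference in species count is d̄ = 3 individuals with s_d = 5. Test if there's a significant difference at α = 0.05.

t = d̄/(s_d/√n) = 3/(5/√12) = 2.078. df = 11, critical t = ±2.201. Fail to reject H₀.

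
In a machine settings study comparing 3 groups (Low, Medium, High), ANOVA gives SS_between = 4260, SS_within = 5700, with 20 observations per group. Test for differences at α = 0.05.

df_between = 2, df_within = 57. F = MS_between/MS_within = 2130.0/100.0 = 21.3. F_crit ≈ 3.159. Reject H₀. At least one mean differs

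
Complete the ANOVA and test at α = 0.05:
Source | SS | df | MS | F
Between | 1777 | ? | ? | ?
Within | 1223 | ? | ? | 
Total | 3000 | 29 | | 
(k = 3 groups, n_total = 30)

df_between = 2, df_within = 27. MS_between = 888.5, MS_within = 45.3. F = 19.615, F_crit ≈ 3.354. Reject H₀.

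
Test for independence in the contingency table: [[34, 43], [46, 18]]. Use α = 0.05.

χ² = 10.94. df = 1, critical = 3.841. Reject H₀. Variables are dependent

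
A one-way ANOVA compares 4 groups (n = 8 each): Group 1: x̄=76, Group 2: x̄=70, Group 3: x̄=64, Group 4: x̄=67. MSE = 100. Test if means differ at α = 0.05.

Grand mean = 69.25. SS_between = 630.0, MS_between = 210.0. F = 2.1, F_crit ≈ 2.947. Fail to reject H₀.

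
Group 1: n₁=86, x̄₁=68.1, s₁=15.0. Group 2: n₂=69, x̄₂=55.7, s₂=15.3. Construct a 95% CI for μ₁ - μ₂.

Difference = 12.4. SE = √(15.0²/86 + 15.3²/69) = 2.451. CI = (7.6, 17.2)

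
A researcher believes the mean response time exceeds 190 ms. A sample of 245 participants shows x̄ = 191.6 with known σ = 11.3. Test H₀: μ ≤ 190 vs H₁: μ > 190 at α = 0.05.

z = 2.216. Critical value: 1.645. Reject H₀.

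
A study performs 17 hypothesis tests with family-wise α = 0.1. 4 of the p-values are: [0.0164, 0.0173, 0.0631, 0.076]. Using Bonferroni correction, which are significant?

Bonferroni α = 0.1/17 = 0.00588. None of the given p-values are significant.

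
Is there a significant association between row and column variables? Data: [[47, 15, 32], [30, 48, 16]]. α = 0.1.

χ² = 26.372. df = 2, critical = 4.605. Reject H₀. Variables are dependent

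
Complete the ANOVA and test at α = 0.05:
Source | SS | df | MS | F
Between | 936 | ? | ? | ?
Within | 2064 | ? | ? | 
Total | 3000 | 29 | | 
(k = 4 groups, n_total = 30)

df_between = 3, df_within = 26. MS_between = 312.0, MS_within = 79.38. F = 3.93, F_crit ≈ 2.975. Reject H₀.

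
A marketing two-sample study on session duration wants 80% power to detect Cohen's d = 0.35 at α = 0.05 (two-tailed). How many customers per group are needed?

z_{α/2} = 1.96, z_β = Φ⁻¹(0.8) = 0.842. For small effect (d = 0.35): n per group = 2(z_{α/2} + z_β)²/d² = 2(1.96 + 0.842)²/0.35² = 128.2 → 129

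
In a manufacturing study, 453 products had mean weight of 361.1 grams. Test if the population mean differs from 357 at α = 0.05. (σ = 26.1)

z = (x̄ - μ₀)/(σ/√n) = (361.1 - 357)/(26.1/√453) = 3.343. Critical value: ±1.96. Since |3.343| > 1.96, Reject H₀.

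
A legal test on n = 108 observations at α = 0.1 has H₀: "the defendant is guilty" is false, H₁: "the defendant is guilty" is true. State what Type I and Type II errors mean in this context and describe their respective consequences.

Type I (false positive): concluding that the defendant is guilty when it is not — convicting an innocent person. Type II (false negative): failing to conclude that the defendant is guilty when it is — acquitting a guilty person. Which is costlier depends on domain priorities and is a judgement call rather than a statistical fact.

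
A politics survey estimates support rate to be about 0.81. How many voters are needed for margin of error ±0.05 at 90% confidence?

n = z²p(1-p)/E² = 1.645²×0.81×0.19/0.05² = 166.6 → n = 167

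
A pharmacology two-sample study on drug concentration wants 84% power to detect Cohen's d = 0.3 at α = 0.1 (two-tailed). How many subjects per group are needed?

z_{α/2} = 1.645, z_β = Φ⁻¹(0.84) = 0.994. For small effect (d = 0.3): n per group = 2(z_{α/2} + z_β)²/d² = 2(1.645 + 0.994)²/0.3² = 154.8 → 155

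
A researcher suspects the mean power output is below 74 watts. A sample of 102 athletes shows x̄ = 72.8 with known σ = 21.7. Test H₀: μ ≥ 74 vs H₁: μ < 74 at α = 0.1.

z = -0.558. Critical value: -1.28. Fail to reject H₀.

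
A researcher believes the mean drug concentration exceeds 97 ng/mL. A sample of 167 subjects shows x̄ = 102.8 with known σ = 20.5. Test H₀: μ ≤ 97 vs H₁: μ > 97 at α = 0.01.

z = 3.656. Critical value: 2.33. Reject H₀.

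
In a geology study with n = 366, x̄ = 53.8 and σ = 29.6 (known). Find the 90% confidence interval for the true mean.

CI = x̄ ± z*(σ/√n) = 53.8 ± 1.645(29.6/√366) = 53.8 ± 2.55 = (51.25, 56.35)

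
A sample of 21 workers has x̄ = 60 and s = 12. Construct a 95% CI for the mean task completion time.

CI = x̄ ± t*(s/√n) = 60 ± 2.086(12/√21) = (54.54, 65.46)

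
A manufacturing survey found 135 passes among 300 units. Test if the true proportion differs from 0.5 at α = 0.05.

p̂ = 0.45, p₀ = 0.5. z = (p̂ - p₀)/√(p₀(1-p₀)/n) = -1.732. Critical: ±1.96. Fail to reject H₀.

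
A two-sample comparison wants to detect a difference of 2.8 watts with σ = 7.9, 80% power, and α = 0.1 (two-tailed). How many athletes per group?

n per group = 2(z_α/2 + z_β)²σ²/d² = 2×(1.645 + 0.84)²×7.9²/2.8² = 98.3 → n = 99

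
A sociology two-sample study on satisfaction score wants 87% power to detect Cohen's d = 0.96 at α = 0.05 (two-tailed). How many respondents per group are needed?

z_{α/2} = 1.96, z_β = Φ⁻¹(0.87) = 1.126. For large effect (d = 0.96): n per group = 2(z_{α/2} + z_β)²/d² = 2(1.96 + 1.126)²/0.96² = 20.7 → 21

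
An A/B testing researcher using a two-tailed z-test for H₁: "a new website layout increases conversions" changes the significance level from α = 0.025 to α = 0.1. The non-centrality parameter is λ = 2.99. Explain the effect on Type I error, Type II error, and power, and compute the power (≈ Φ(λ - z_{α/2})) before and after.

Increasing α from 0.025 to 0.1:
• Type I error rate increases (α is the Type I rate by definition).
• Critical value moves from z_{α/2} = 2.241 to 1.645, so power = Φ(λ - z_{α/2}) goes from Φ(2.99 - 2.241) = 0.773 to Φ(2.99 - 1.645) = 0.911.
• Type II error rate β = 1 - power therefore decreases (0.227 → 0.089).
Appropriate when false negatives are costly — here, discarding a layout that would have improved conversions — lost revenue.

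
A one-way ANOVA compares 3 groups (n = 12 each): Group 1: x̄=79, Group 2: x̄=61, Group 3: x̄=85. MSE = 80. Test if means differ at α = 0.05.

Grand mean = 75.0. SS_between = 3744.0, MS_between = 1872.0. F = 23.4, F_crit ≈ 3.285. Reject H₀.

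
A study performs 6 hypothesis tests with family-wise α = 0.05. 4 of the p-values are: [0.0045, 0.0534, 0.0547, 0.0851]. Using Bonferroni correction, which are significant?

Bonferroni α = 0.05/6 = 0.00833. Significant p-values: [0.0045]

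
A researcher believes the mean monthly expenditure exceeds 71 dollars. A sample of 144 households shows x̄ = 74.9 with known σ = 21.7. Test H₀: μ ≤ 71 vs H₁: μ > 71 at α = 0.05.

z = 2.157. Critical value: 1.645. Reject H₀.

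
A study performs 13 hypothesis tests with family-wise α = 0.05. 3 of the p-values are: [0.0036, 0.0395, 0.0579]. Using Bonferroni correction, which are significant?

Bonferroni α = 0.05/13 = 0.00385. Significant p-values: [0.0036]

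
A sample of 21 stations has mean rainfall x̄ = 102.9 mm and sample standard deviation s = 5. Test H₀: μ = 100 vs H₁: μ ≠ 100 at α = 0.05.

t = (x̄ - μ₀)/(s/√n) = (102.9 - 100)/(5/√21) = 2.658. df = 20, critical t = ±2.086. Reject H₀.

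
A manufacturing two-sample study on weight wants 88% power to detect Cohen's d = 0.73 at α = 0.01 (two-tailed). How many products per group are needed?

z_{α/2} = 2.576, z_β = Φ⁻¹(0.88) = 1.175. For medium effect (d = 0.73): n per group = 2(z_{α/2} + z_β)²/d² = 2(2.576 + 1.175)²/0.73² = 52.8 → 53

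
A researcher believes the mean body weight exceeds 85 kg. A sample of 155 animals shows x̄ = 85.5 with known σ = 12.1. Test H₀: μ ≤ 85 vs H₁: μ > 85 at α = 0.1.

z = 0.514. Critical value: 1.28. Fail to reject H₀.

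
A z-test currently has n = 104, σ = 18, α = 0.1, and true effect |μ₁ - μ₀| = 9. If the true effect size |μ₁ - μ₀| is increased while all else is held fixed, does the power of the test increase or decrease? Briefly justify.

Power increases: a larger true effect increases the non-centrality λ = |μ₁ - μ₀|/(σ/√n).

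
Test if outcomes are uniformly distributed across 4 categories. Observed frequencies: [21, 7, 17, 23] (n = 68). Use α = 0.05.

Expected = 17 each. χ² = Σ(O-E)²/E = 8.941. df = 3, critical value = 7.815. Reject H₀.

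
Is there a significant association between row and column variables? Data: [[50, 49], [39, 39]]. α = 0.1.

χ² = 0.004. df = 1, critical = 2.706. Fail to reject H₀. No evidence of dependence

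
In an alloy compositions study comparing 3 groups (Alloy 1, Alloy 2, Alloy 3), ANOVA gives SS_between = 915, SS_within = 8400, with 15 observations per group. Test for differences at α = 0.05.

df_between = 2, df_within = 42. F = MS_between/MS_within = 457.5/200.0 = 2.288. F_crit ≈ 3.22. Fail to reject H₀.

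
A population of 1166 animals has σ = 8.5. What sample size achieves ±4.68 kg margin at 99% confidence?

Without FPC: n₀ = (2.576×8.5/4.68)² = 21.89. With FPC: n = n₀N/(n₀+N-1) = 21.5 → n = 22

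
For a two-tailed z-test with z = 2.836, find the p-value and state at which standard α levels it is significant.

p = 2·P(Z > |2.836|) = 2·(1 - Φ(2.836)) ≈ 0.0046. Significant at α = 0.1; Significant at α = 0.05; Significant at α = 0.01.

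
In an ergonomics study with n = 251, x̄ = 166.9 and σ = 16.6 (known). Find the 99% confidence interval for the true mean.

CI = x̄ ± z*(σ/√n) = 166.9 ± 2.576(16.6/√251) = 166.9 ± 2.7 = (164.2, 169.6)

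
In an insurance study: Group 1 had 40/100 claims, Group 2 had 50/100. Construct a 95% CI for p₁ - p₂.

p̂₁ = 0.4, p̂₂ = 0.5. Difference = -0.1. CI = (-0.237, 0.037)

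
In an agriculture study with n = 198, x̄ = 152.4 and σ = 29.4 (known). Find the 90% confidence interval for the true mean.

CI = x̄ ± z*(σ/√n) = 152.4 ± 1.645(29.4/√198) = 152.4 ± 3.44 = (148.96, 155.84)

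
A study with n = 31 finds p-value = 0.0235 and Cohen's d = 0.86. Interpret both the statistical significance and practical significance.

Statistically significant (p = 0.0235 < 0.05). Cohen's d = 0.86 indicates a large effect size. Both statistical and practical significance should be considered.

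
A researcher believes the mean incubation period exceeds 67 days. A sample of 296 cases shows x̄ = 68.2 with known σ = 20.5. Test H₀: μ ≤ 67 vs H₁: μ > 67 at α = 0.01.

z = 1.007. Critical value: 2.33. Fail to reject H₀.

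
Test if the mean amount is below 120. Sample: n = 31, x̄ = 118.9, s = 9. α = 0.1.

t = (118.9 - 120)/(9/√31) = -0.681, df = 30. Critical t = -1.31. Fail to reject H₀.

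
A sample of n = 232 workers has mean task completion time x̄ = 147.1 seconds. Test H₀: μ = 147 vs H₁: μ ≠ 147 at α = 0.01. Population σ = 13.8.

z = (x̄ - μ₀)/(σ/√n) = (147.1 - 147)/(13.8/√232) = 0.11. Critical value: ±2.576. Since |0.11| ≤ 2.576, Fail to reject H₀.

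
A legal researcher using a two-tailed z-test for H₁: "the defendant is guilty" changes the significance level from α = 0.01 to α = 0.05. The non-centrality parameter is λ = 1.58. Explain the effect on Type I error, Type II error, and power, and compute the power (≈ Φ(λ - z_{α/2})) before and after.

Increasing α from 0.01 to 0.05:
• Type I error rate increases (α is the Type I rate by definition).
• Critical value moves from z_{α/2} = 2.576 to 1.96, so power = Φ(λ - z_{α/2}) goes from Φ(1.58 - 2.576) = 0.16 to Φ(1.58 - 1.96) = 0.352.
• Type II error rate β = 1 - power therefore decreases (0.84 → 0.648).
Appropriate when false negatives are costly — here, acquitting a guilty person.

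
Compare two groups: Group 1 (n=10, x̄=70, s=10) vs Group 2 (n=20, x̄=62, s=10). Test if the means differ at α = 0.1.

Pooled sp = 10.0. t = 2.066, df = 28. Critical t = ±1.701. Reject H₀.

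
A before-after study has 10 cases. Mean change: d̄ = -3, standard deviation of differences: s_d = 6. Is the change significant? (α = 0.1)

t = d̄/(s_d/√n) = -3/(6/√10) = -1.581. df = 9, critical t = ±1.833. Fail to reject H₀.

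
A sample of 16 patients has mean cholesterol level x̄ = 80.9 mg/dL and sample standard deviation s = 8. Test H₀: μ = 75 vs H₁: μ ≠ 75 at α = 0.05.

t = (x̄ - μ₀)/(s/√n) = (80.9 - 75)/(8/√16) = 2.95. df = 15, critical t = ±2.131. Reject H₀.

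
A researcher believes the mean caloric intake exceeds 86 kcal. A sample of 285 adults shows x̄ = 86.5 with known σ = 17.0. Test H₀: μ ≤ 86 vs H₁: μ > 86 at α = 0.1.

z = 0.497. Critical value: 1.28. Fail to reject H₀.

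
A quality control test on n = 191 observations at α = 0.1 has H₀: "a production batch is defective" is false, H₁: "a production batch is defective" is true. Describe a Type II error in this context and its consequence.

Type II error: failing to reject H₀ when it is false — concluding that a production batch is defective is not supported when in fact it is. Consequence: shipping a defective batch — faulty products reach customers.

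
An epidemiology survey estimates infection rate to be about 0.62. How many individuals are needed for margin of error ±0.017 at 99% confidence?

n = z²p(1-p)/E² = 2.576²×0.62×0.38/0.017² = 5409.6 → n = 5410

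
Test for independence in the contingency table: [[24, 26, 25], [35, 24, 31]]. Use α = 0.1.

χ² = 1.422. df = 2, critical = 4.605. Fail to reject H₀. No evidence of dependence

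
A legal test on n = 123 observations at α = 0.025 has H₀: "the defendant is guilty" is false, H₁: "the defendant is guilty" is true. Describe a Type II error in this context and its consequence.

Type II error: failing to reject H₀ when it is false — concluding that the defendant is guilty is not supported when in fact it is. Consequence: acquitting a guilty person.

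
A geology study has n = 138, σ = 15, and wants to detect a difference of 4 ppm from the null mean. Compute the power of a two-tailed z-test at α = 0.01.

SE = σ/√n = 15/√138 = 1.277. Non-centrality λ = d/SE = 4/1.277 = 3.133. Power ≈ Φ(λ - z_{α/2}) = Φ(3.133 - 2.576) = Φ(0.557) = 0.711.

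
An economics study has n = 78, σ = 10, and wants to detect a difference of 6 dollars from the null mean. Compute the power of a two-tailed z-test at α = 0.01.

SE = σ/√n = 10/√78 = 1.132. Non-centrality λ = d/SE = 6/1.132 = 5.299. Power ≈ Φ(λ - z_{α/2}) = Φ(5.299 - 2.576) = Φ(2.723) = 0.997.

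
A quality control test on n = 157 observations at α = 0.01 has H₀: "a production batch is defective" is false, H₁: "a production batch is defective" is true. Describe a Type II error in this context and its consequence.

Type II error: failing to reject H₀ when it is false — concluding that a production batch is defective is not supported when in fact it is. Consequence: shipping a defective batch — faulty products reach customers.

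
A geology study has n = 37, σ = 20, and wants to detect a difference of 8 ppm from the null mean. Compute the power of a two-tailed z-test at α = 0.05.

SE = σ/√n = 20/√37 = 3.288. Non-centrality λ = d/SE = 8/3.288 = 2.433. Power ≈ Φ(λ - z_{α/2}) = Φ(2.433 - 1.96) = Φ(0.473) = 0.682.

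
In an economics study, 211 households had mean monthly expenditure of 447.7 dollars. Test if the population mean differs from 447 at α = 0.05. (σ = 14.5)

z = (x̄ - μ₀)/(σ/√n) = (447.7 - 447)/(14.5/√211) = 0.701. Critical value: ±1.96. Since |0.701| ≤ 1.96, Fail to reject H₀.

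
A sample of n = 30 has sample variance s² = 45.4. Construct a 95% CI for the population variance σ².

df = 29. χ²_{0.025} = 45.722, χ²_{0.975} = 16.047. CI for σ² = ((n-1)s²/χ²_{α/2}, (n-1)s²/χ²_{1-α/2}) = (29·45.4/45.722, 29·45.4/16.047) = (28.8, 82.05)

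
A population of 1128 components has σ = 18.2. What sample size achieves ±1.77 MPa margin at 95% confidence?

Without FPC: n₀ = (1.96×18.2/1.77)² = 406.171. With FPC: n = n₀N/(n₀+N-1) = 298.8 → n = 299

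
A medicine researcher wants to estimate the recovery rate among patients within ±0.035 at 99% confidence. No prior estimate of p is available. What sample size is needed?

Conservative approach: use p = 0.5 (maximizes p(1-p) = 0.25). n = z²(0.25)/E² = 2.576²×0.25/0.035² = 1354.2 → n = 1355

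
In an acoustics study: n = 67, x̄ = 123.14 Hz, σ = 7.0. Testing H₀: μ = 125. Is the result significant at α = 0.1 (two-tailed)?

z = (123.14 - 125)/(7.0/√67) = -2.175. Since |z| > 1.645, significant at α = 0.1.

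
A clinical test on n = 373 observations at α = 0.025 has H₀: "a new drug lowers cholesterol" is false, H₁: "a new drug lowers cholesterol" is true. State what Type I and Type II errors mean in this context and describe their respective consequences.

Type I (false positive): concluding that a new drug lowers cholesterol when it is not — approving an ineffective drug — patients take a useless medication and may skip effective alternatives. Type II (false negative): failing to conclude that a new drug lowers cholesterol when it is — shelving an effective drug — patients miss out on a treatment that would have helped. Which is costlier depends on domain priorities and is a judgement call rather than a statistical fact.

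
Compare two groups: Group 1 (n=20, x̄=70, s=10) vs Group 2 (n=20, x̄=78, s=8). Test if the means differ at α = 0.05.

Pooled sp = 9.06. t = -2.794, df = 38. Critical t = ±2.024. Reject H₀.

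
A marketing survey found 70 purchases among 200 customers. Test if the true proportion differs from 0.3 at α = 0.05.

p̂ = 0.35, p₀ = 0.3. z = (p̂ - p₀)/√(p₀(1-p₀)/n) = 1.543. Critical: ±1.96. Fail to reject H₀.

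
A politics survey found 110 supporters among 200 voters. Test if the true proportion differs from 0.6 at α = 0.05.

p̂ = 0.55, p₀ = 0.6. z = (p̂ - p₀)/√(p₀(1-p₀)/n) = -1.443. Critical: ±1.96. Fail to reject H₀.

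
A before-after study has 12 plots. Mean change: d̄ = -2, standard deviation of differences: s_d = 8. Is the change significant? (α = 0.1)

t = d̄/(s_d/√n) = -2/(8/√12) = -0.866. df = 11, critical t = ±1.796. Fail to reject H₀.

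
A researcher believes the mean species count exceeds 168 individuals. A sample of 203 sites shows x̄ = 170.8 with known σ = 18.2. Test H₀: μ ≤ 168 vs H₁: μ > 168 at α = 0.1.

z = 2.192. Critical value: 1.28. Reject H₀.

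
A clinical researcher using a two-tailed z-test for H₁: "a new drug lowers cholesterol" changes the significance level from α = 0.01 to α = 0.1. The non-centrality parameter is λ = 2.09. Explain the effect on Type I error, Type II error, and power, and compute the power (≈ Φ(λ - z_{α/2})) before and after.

Increasing α from 0.01 to 0.1:
• Type I error rate increases (α is the Type I rate by definition).
• Critical value moves from z_{α/2} = 2.576 to 1.645, so power = Φ(λ - z_{α/2}) goes from Φ(2.09 - 2.576) = 0.313 to Φ(2.09 - 1.645) = 0.672.
• Type II error rate β = 1 - power therefore decreases (0.687 → 0.328).
Appropriate when false negatives are costly — here, shelving an effective drug — patients miss out on a treatment that would have helped.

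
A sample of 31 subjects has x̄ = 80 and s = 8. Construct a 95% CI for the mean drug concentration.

CI = x̄ ± t*(s/√n) = 80 ± 2.042(8/√31) = (77.07, 82.93)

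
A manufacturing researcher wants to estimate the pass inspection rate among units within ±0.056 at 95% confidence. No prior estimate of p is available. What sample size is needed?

Conservative approach: use p = 0.5 (maximizes p(1-p) = 0.25). n = z²(0.25)/E² = 1.96²×0.25/0.056² = 306.2 → n = 307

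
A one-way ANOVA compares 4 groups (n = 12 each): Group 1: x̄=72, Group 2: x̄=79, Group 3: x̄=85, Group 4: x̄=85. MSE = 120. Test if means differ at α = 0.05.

Grand mean = 80.25. SS_between = 1377.0, MS_between = 459.0. F = 3.825, F_crit ≈ 2.816. Reject H₀.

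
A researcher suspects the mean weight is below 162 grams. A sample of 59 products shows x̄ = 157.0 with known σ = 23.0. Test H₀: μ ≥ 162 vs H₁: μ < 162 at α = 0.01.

z = -1.67. Critical value: -2.33. Fail to reject H₀.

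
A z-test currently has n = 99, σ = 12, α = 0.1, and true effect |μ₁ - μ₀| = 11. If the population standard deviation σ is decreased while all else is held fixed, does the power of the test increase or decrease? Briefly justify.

Power increases: a smaller σ shrinks the standard error σ/√n, moving the sampling distribution under H₁ further from the critical value.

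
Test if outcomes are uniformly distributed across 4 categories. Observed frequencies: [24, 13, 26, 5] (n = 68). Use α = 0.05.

Expected = 17 each. χ² = Σ(O-E)²/E = 17.059. df = 3, critical value = 7.815. Reject H₀.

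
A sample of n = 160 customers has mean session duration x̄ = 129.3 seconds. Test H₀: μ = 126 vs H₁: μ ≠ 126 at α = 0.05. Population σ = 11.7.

z = (x̄ - μ₀)/(σ/√n) = (129.3 - 126)/(11.7/√160) = 3.568. Critical value: ±1.96. Since |3.568| > 1.96, Reject H₀.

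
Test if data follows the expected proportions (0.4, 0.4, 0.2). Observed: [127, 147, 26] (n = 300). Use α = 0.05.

Expected: [120.0, 120.0, 60.0]. χ² = 25.75. df = 2, critical = 5.991. Reject H₀.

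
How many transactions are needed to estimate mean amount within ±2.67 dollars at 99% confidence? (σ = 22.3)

n = (z*σ/E)² = (2.576×22.3/2.67)² = 462.9 → n = 463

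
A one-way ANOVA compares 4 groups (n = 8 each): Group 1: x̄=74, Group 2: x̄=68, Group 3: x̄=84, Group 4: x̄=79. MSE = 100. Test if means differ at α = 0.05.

Grand mean = 76.25. SS_between = 1126.0, MS_between = 375.33. F = 3.753, F_crit ≈ 2.947. Reject H₀.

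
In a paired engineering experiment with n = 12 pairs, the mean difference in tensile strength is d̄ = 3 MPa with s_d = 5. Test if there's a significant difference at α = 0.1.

t = d̄/(s_d/√n) = 3/(5/√12) = 2.078. df = 11, critical t = ±1.796. Reject H₀.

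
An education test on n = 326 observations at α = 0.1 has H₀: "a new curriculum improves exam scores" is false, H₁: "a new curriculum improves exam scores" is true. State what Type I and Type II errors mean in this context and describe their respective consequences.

Type I (false positive): concluding that a new curriculum improves exam scores when it is not — adopting a curriculum that gives no real benefit — disruption for nothing. Type II (false negative): failing to conclude that a new curriculum improves exam scores when it is — keeping the old curriculum when the new one would have helped students. Which is costlier depends on domain priorities and is a judgement call rather than a statistical fact.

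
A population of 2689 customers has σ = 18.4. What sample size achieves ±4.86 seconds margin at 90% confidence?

Without FPC: n₀ = (1.645×18.4/4.86)² = 38.788. With FPC: n = n₀N/(n₀+N-1) = 38.3 → n = 39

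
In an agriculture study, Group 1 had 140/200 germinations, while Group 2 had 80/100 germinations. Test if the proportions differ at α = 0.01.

p̂₁ = 0.7, p̂₂ = 0.8, pooled p̂ = 0.733. z = -1.846. Critical: ±2.576. Fail to reject H₀.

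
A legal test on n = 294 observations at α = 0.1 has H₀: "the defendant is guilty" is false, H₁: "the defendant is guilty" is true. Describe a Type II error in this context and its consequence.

Type II error: failing to reject H₀ when it is false — concluding that the defendant is guilty is not supported when in fact it is. Consequence: acquitting a guilty person.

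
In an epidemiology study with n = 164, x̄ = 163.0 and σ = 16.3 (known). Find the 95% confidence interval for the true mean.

CI = x̄ ± z*(σ/√n) = 163.0 ± 1.96(16.3/√164) = 163.0 ± 2.49 = (160.51, 165.49)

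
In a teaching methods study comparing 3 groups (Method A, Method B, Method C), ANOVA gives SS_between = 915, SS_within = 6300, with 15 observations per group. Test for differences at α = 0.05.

df_between = 2, df_within = 42. F = MS_between/MS_within = 457.5/150.0 = 3.05. F_crit ≈ 3.22. Fail to reject H₀.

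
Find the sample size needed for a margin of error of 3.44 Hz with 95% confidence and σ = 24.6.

n = (z*σ/E)² = (1.96×24.6/3.44)² = 196.5 → n = 197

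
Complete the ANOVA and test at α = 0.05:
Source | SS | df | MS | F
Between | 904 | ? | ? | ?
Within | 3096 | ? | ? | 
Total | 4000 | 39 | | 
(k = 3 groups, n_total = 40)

df_between = 2, df_within = 37. MS_between = 452.0, MS_within = 83.68. F = 5.402, F_crit ≈ 3.252. Reject H₀.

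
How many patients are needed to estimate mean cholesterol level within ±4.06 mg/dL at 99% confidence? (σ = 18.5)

n = (z*σ/E)² = (2.576×18.5/4.06)² = 137.8 → n = 138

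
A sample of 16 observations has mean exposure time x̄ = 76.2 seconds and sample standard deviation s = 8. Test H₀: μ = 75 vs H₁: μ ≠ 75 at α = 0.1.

t = (x̄ - μ₀)/(s/√n) = (76.2 - 75)/(8/√16) = 0.6. df = 15, critical t = ±1.753. Fail to reject H₀.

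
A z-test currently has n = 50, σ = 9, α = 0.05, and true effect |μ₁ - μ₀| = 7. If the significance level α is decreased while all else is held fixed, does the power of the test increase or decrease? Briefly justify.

Power decreases: a smaller α raises the critical value, so less of the H₁ sampling distribution falls in the rejection region.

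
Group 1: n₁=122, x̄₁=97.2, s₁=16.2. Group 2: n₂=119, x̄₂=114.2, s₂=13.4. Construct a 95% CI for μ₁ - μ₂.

Difference = -17.0. SE = √(16.2²/122 + 13.4²/119) = 1.913. CI = (-20.75, -13.25)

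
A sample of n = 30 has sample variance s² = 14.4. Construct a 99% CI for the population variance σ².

df = 29. χ²_{0.005} = 52.336, χ²_{0.995} = 13.121. CI for σ² = ((n-1)s²/χ²_{α/2}, (n-1)s²/χ²_{1-α/2}) = (29·14.4/52.336, 29·14.4/13.121) = (7.98, 31.83)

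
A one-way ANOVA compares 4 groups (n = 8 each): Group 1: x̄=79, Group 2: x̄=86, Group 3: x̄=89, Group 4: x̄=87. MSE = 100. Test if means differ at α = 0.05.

Grand mean = 85.25. SS_between = 454.0, MS_between = 151.33. F = 1.513, F_crit ≈ 2.947. Fail to reject H₀.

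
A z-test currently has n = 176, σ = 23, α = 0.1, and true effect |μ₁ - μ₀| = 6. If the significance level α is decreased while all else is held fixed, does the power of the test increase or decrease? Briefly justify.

Power decreases: a smaller α raises the critical value, so less of the H₁ sampling distribution falls in the rejection region.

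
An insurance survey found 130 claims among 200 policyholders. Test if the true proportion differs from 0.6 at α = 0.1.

p̂ = 0.65, p₀ = 0.6. z = (p̂ - p₀)/√(p₀(1-p₀)/n) = 1.443. Critical: ±1.645. Fail to reject H₀.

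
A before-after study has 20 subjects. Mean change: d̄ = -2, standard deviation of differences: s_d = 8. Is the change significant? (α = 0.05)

t = d̄/(s_d/√n) = -2/(8/√20) = -1.118. df = 19, critical t = ±2.093. Fail to reject H₀.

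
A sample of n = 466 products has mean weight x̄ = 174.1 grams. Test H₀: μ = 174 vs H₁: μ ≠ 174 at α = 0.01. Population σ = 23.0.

z = (x̄ - μ₀)/(σ/√n) = (174.1 - 174)/(23.0/√466) = 0.094. Critical value: ±2.576. Since |0.094| ≤ 2.576, Fail to reject H₀.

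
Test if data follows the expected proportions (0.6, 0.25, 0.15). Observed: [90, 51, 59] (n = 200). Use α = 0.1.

Expected: [120.0, 50.0, 30.0]. χ² = 35.553. df = 2, critical = 4.605. Reject H₀.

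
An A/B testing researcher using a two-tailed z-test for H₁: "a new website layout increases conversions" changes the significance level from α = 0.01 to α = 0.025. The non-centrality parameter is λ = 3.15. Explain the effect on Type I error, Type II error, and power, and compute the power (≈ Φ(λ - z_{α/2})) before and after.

Increasing α from 0.01 to 0.025:
• Type I error rate increases (α is the Type I rate by definition).
• Critical value moves from z_{α/2} = 2.576 to 2.241, so power = Φ(λ - z_{α/2}) goes from Φ(3.15 - 2.576) = 0.717 to Φ(3.15 - 2.241) = 0.818.
• Type II error rate β = 1 - power therefore decreases (0.283 → 0.182).
Appropriate when false negatives are costly — here, discarding a layout that would have improved conversions — lost revenue.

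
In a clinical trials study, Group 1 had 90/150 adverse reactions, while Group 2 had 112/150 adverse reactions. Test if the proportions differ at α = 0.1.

p̂₁ = 0.6, p̂₂ = 0.747, pooled p̂ = 0.673. z = -2.708. Critical: ±1.645. Reject H₀.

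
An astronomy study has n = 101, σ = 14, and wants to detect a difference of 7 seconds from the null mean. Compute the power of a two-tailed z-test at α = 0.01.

SE = σ/√n = 14/√101 = 1.393. Non-centrality λ = d/SE = 7/1.393 = 5.025. Power ≈ Φ(λ - z_{α/2}) = Φ(5.025 - 2.576) = Φ(2.449) = 0.993.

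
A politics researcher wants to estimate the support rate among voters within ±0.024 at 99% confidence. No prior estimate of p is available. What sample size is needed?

Conservative approach: use p = 0.5 (maximizes p(1-p) = 0.25). n = z²(0.25)/E² = 2.576²×0.25/0.024² = 2880.1 → n = 2881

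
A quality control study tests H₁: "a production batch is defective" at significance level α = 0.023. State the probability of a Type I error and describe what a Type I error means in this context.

P(Type I error) = α = 0.023. A Type I error is rejecting H₀ when H₀ is actually true (false positive) — here, concluding that a production batch is defective when in fact this is not the case. Consequence: scrapping a good batch — wasted material and cost for no reason.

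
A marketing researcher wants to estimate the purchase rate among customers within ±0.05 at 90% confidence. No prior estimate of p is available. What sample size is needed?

Conservative approach: use p = 0.5 (maximizes p(1-p) = 0.25). n = z²(0.25)/E² = 1.645²×0.25/0.05² = 270.6 → n = 271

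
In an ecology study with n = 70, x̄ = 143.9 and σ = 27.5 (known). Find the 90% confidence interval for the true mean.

CI = x̄ ± z*(σ/√n) = 143.9 ± 1.645(27.5/√70) = 143.9 ± 5.41 = (138.49, 149.31)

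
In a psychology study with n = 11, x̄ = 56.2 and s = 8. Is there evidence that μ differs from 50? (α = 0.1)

t = (x̄ - μ₀)/(s/√n) = (56.2 - 50)/(8/√11) = 2.57. df = 10, critical t = ±1.812. Reject H₀.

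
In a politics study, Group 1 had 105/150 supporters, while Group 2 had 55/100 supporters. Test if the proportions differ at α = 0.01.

p̂₁ = 0.7, p̂₂ = 0.55, pooled p̂ = 0.64. z = 2.421. Critical: ±2.576. Fail to reject H₀.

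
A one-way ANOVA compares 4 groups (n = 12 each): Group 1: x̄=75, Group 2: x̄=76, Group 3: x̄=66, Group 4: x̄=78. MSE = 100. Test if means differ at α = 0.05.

Grand mean = 73.75. SS_between = 1017.0, MS_between = 339.0. F = 3.39, F_crit ≈ 2.816. Reject H₀.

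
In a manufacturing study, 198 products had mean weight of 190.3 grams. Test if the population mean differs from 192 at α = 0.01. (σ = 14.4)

z = (x̄ - μ₀)/(σ/√n) = (190.3 - 192)/(14.4/√198) = -1.661. Critical value: ±2.576. Since |-1.661| ≤ 2.576, Fail to reject H₀.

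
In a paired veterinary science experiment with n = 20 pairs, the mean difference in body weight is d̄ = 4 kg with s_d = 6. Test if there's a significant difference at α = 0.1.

t = d̄/(s_d/√n) = 4/(6/√20) = 2.981. df = 19, critical t = ±1.729. Reject H₀.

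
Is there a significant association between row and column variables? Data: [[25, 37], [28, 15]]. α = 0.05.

χ² = 6.244. df = 1, critical = 3.841. Reject H₀. Variables are dependent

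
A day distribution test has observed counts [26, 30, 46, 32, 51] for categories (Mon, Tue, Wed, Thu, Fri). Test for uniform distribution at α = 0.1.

Expected = 37 each. χ² = Σ(O-E)²/E = 12.757. df = 4, critical value = 7.779. Reject H₀.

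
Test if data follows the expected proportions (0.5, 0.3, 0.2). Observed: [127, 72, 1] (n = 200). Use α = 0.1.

Expected: [100.0, 60.0, 40.0]. χ² = 47.715. df = 2, critical = 4.605. Reject H₀.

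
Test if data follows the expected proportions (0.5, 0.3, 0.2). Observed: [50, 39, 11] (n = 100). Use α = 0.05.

Expected: [50.0, 30.0, 20.0]. χ² = 6.75. df = 2, critical = 5.991. Reject H₀.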